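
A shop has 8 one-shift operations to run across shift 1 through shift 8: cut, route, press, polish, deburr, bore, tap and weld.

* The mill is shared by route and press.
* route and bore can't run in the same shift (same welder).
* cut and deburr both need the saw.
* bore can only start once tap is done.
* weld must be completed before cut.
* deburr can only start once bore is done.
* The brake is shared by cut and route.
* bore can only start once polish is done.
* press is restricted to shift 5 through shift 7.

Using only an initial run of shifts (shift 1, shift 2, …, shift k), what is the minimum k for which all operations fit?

5

The precedence chain requires at least 3 distinct shifts.
press can't be placed before shift 5, so the schedule must run through at least shift 5.
5 works (last occupied shift: shift 5): for example press -> shift 5, route -> shift 1, polish -> shift 1, bore -> shift 2, deburr -> shift 3, tap -> shift 1, weld -> shift 1, cut -> shift 2.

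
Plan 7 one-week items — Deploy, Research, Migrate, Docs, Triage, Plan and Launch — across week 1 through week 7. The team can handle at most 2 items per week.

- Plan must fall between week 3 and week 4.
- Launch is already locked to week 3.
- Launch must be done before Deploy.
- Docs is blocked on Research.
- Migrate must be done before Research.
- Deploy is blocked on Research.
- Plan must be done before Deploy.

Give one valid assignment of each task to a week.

Plan -> week 3; Docs -> week 4; Migrate -> week 1; Triage -> week 1; Deploy -> week 4; Research -> week 2; Launch -> week 3

Checking: Launch(week 3) before Deploy(week 4); Research(week 2) before Deploy(week 4); Research(week 2) before Docs(week 4); Migrate(week 1) before Research(week 2); Plan(week 3) before Deploy(week 4); Plan=week 3 in [week 3,week 4]; Launch=week 3 in [week 3,week 3]; max 2 per week (cap 2).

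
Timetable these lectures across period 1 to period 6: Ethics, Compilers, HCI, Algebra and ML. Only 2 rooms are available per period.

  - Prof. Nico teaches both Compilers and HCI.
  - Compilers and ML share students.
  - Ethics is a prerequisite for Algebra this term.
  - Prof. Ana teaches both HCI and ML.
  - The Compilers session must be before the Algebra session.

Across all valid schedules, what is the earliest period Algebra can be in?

Precedence pushes Algebra to at least period 2.
Algebra at period 2 is achievable: Compilers=period 1; HCI=period 2; ML=period 3; Ethics=period 1; Algebra=period 2.

period 2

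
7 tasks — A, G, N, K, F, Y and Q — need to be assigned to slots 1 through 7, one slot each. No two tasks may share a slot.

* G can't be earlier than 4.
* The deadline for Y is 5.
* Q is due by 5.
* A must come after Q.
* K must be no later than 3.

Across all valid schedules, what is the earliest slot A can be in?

2

Precedence pushes A to at least 2.
A at 2 is achievable: A in 2; G in 4; Q in 1; N in 6; Y in 5; F in 7; K in 3.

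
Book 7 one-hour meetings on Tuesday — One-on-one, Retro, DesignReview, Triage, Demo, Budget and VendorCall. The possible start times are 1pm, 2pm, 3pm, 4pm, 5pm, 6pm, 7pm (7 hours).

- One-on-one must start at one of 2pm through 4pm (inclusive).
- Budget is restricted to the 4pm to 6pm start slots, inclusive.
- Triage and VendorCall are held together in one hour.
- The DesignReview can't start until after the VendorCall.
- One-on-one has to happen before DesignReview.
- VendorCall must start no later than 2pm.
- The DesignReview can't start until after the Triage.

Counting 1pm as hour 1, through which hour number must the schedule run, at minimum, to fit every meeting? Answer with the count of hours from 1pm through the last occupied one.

The precedence chain requires at least 2 distinct hours.
Budget can't be placed before 4pm — that is hour 4 counting from 1pm — so the schedule must run through at least 4 hours.
4 works (last occupied hour: 4pm): for example One-on-one=2pm; DesignReview=3pm; Retro=1pm; Triage=1pm; Demo=1pm; Budget=4pm; VendorCall=1pm.

4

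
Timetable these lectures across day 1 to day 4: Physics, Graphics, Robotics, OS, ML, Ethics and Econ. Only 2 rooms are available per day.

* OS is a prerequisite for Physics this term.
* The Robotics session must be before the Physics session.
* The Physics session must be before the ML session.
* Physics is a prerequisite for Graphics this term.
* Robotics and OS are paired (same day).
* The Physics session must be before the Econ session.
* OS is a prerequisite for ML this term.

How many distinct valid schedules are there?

12

Splitting on Graphics: it can be day 3 (6), day 4 (6). Listing each branch's schedules as (Physics, Robotics, OS, ML, Ethics, Econ) by day number:
Graphics=day 3: (2,1,1,3,2,4) (2,1,1,3,4,4) (2,1,1,4,2,3) (2,1,1,4,2,4) (2,1,1,4,3,4) (2,1,1,4,4,3) — 6.
Graphics=day 4: (2,1,1,3,2,3) (2,1,1,3,2,4) (2,1,1,3,3,4) (2,1,1,3,4,3) (2,1,1,4,2,3) (2,1,1,4,3,3) — 6.
Summing: 6 + 6 = 12.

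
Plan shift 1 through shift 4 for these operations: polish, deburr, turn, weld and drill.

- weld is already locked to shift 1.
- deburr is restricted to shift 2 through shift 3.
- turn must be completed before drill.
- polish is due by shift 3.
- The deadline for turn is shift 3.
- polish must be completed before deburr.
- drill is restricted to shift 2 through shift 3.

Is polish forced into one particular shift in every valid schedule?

polish can be shift 1 (e.g. polish in shift 1; drill in shift 2; turn in shift 1; weld in shift 1; deburr in shift 2) or shift 2 (e.g. polish in shift 2, deburr in shift 3, drill in shift 2, turn in shift 1, weld in shift 1).

No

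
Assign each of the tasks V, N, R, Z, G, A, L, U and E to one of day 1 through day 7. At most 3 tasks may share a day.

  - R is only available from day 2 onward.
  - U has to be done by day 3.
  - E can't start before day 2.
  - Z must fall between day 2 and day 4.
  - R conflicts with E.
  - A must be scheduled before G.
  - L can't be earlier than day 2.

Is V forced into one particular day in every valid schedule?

No

V can be day 1 (e.g. U -> day 1, L -> day 2, R -> day 2, G -> day 3, N -> day 3, E -> day 3, V -> day 1, A -> day 1, Z -> day 2) or day 2 (e.g. G -> day 3; E -> day 3; R -> day 2; N -> day 1; L -> day 3; V -> day 2; A -> day 1; Z -> day 2; U -> day 1).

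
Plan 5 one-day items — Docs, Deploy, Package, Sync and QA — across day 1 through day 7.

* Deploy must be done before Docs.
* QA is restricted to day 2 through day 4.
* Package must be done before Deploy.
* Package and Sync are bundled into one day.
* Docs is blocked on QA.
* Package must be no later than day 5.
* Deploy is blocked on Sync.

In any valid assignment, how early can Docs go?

Precedence pushes Docs to at least day 3.
Docs at day 3 is achievable: Deploy in day 2; QA in day 2; Sync in day 1; Docs in day 3; Package in day 1.

day 3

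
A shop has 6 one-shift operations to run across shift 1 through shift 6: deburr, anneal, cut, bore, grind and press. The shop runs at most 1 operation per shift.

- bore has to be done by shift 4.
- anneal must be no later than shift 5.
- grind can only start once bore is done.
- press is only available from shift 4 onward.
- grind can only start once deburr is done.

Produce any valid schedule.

anneal in shift 2, deburr in shift 3, bore in shift 1, press in shift 4, grind in shift 5, cut in shift 6

Checking: deburr(shift 3) before grind(shift 5); bore(shift 1) before grind(shift 5); bore=shift 1 in [shift 1,shift 4]; press=shift 4 in [shift 4,shift 6]; anneal=shift 2 in [shift 1,shift 5]; max 1 per shift (cap 1).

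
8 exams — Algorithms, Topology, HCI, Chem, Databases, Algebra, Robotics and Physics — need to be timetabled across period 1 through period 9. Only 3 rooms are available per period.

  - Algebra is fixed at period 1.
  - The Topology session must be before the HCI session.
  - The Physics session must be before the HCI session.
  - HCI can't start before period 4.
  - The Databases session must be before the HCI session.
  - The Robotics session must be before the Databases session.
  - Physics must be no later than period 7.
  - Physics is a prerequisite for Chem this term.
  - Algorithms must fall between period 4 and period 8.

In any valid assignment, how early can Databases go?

period 2

Precedence pushes Databases to at least period 2; downstream work caps Databases at period 8.
Databases at period 2 is achievable: Topology -> period 2; Algorithms -> period 4; Robotics -> period 1; Physics -> period 1; HCI -> period 4; Algebra -> period 1; Databases -> period 2; Chem -> period 2.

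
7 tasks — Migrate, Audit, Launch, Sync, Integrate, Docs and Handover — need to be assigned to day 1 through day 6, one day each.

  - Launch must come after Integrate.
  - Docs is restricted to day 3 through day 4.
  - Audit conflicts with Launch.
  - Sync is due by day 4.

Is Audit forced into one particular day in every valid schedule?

Audit can be day 1 (e.g. Launch in day 2, Integrate in day 1, Handover in day 1, Sync in day 1, Docs in day 3, Audit in day 1, Migrate in day 1) or day 2 (e.g. Handover -> day 1, Integrate -> day 1, Docs -> day 3, Launch -> day 3, Migrate -> day 1, Audit -> day 2, Sync -> day 1).

No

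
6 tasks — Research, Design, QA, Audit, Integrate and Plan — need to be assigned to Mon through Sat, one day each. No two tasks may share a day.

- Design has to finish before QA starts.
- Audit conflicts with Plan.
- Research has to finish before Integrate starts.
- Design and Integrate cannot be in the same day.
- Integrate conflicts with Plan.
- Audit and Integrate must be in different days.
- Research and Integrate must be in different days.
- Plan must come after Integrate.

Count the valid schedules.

Splitting on Research: it can be Mon (30), Tue (18), Wed (9), Thu (3). Listing each branch's schedules as (Design, QA, Audit, Integrate, Plan):
Research=Mon: (Tue,Wed,Thu,Fri,Sat) (Tue,Wed,Fri,Thu,Sat) (Tue,Wed,Sat,Thu,Fri) (Tue,Thu,Wed,Fri,Sat) (Tue,Thu,Fri,Wed,Sat) (Tue,Thu,Sat,Wed,Fri) (Tue,Fri,Wed,Thu,Sat) (Tue,Fri,Thu,Wed,Sat) (Tue,Fri,Sat,Wed,Thu) (Tue,Sat,Wed,Thu,Fri) (Tue,Sat,Thu,Wed,Fri) (Tue,Sat,Fri,Wed,Thu) (Wed,Thu,Tue,Fri,Sat) (Wed,Thu,Fri,Tue,Sat) (Wed,Thu,Sat,Tue,Fri) (Wed,Fri,Tue,Thu,Sat) (Wed,Fri,Thu,Tue,Sat) (Wed,Fri,Sat,Tue,Thu) (Wed,Sat,Tue,Thu,Fri) (Wed,Sat,Thu,Tue,Fri) (Wed,Sat,Fri,Tue,Thu) (Thu,Fri,Tue,Wed,Sat) (Thu,Fri,Wed,Tue,Sat) (Thu,Fri,Sat,Tue,Wed) (Thu,Sat,Tue,Wed,Fri) (Thu,Sat,Wed,Tue,Fri) (Thu,Sat,Fri,Tue,Wed) (Fri,Sat,Tue,Wed,Thu) (Fri,Sat,Wed,Tue,Thu) (Fri,Sat,Thu,Tue,Wed) — 30.
Research=Tue: (Mon,Wed,Thu,Fri,Sat) (Mon,Wed,Fri,Thu,Sat) (Mon,Wed,Sat,Thu,Fri) (Mon,Thu,Wed,Fri,Sat) (Mon,Thu,Fri,Wed,Sat) (Mon,Thu,Sat,Wed,Fri) (Mon,Fri,Wed,Thu,Sat) (Mon,Fri,Thu,Wed,Sat) (Mon,Fri,Sat,Wed,Thu) (Mon,Sat,Wed,Thu,Fri) (Mon,Sat,Thu,Wed,Fri) (Mon,Sat,Fri,Wed,Thu) (Wed,Thu,Mon,Fri,Sat) (Wed,Fri,Mon,Thu,Sat) (Wed,Sat,Mon,Thu,Fri) (Thu,Fri,Mon,Wed,Sat) (Thu,Sat,Mon,Wed,Fri) (Fri,Sat,Mon,Wed,Thu) — 18.
Research=Wed: (Mon,Tue,Thu,Fri,Sat) (Mon,Tue,Fri,Thu,Sat) (Mon,Tue,Sat,Thu,Fri) (Mon,Thu,Tue,Fri,Sat) (Mon,Fri,Tue,Thu,Sat) (Mon,Sat,Tue,Thu,Fri) (Tue,Thu,Mon,Fri,Sat) (Tue,Fri,Mon,Thu,Sat) (Tue,Sat,Mon,Thu,Fri) — 9.
Research=Thu: (Mon,Tue,Wed,Fri,Sat) (Mon,Wed,Tue,Fri,Sat) (Tue,Wed,Mon,Fri,Sat) — 3.
Summing: 30 + 18 + 9 + 3 = 60.

60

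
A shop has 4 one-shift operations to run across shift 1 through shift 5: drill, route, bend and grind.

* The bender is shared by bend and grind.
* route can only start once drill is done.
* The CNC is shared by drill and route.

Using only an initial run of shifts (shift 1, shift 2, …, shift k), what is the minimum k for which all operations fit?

The precedence chain requires at least 2 distinct shifts.
2 works (last occupied shift: shift 2): for example grind=shift 2, drill=shift 1, route=shift 2, bend=shift 1.

2 shifts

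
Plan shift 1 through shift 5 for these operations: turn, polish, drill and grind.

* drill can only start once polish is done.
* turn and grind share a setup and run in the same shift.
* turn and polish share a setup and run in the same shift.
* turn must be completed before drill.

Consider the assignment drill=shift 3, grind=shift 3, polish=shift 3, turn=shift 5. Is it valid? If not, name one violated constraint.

turn and grind share a setup and run in the same shift — violated.
turn must be completed before drill — violated.
drill can only start once polish is done — violated.
turn and polish share a setup and run in the same shift — violated.

No — it violates: turn must be completed before drill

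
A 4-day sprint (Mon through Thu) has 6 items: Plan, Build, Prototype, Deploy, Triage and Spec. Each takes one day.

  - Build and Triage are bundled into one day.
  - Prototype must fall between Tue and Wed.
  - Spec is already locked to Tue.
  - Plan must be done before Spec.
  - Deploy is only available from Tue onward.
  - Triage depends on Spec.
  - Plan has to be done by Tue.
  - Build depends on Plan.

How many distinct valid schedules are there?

12

Splitting on Build: it can be Wed (6), Thu (6). Listing each branch's schedules as (Plan, Prototype, Deploy, Triage, Spec):
Build=Wed: (Mon,Tue,Tue,Wed,Tue) (Mon,Tue,Wed,Wed,Tue) (Mon,Tue,Thu,Wed,Tue) (Mon,Wed,Tue,Wed,Tue) (Mon,Wed,Wed,Wed,Tue) (Mon,Wed,Thu,Wed,Tue) — 6.
Build=Thu: (Mon,Tue,Tue,Thu,Tue) (Mon,Tue,Wed,Thu,Tue) (Mon,Tue,Thu,Thu,Tue) (Mon,Wed,Tue,Thu,Tue) (Mon,Wed,Wed,Thu,Tue) (Mon,Wed,Thu,Thu,Tue) — 6.
Summing: 6 + 6 = 12.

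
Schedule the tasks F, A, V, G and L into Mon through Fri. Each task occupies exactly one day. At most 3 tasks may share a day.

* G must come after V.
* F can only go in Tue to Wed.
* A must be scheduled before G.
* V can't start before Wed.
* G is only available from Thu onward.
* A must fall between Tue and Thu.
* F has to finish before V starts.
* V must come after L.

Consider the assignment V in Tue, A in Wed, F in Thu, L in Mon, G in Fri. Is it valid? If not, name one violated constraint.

Invalid. F has to finish before V starts.

A must be scheduled before G — holds.
G must come after V — holds.
F can only go in Tue to Wed — violated.
F has to finish before V starts — violated.
G is only available from Thu onward — holds.
V can't start before Wed — violated.
At most 3 tasks may share a day — holds.
A must fall between Tue and Thu — holds.
V must come after L — holds.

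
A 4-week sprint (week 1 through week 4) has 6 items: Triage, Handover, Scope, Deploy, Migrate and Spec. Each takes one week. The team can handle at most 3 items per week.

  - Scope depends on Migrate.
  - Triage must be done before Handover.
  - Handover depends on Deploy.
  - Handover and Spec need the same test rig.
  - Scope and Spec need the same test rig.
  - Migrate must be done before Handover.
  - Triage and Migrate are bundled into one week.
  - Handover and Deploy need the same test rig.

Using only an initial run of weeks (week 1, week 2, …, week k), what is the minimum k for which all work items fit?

The precedence chain requires at least 2 distinct weeks.
With at most 3 per week and 6 work items, at least 2 weeks are needed.
Could 2 weeks be enough, i.e. nothing placed later than week 2? No: Handover must come after Deploy (at week 1 or later) → {week 2}; Deploy must come before Handover (at week 2 or earlier) → {week 1}; Scope must come after Migrate (at week 1 or later) → {week 2}; Migrate must come before Scope (at week 2 or earlier) → {week 1}; Triage must come before Handover (at week 2 or earlier) → {week 1}; Spec can't share with Handover (week 2) → {week 1}; that puts Triage, Deploy, Migrate and Spec all in week 1 — more than 3 per week.
So 2 weeks is not enough.
3 works (last occupied week: week 3): for example Scope=week 2, Spec=week 3, Triage=week 1, Deploy=week 1, Migrate=week 1, Handover=week 2.

3 weeks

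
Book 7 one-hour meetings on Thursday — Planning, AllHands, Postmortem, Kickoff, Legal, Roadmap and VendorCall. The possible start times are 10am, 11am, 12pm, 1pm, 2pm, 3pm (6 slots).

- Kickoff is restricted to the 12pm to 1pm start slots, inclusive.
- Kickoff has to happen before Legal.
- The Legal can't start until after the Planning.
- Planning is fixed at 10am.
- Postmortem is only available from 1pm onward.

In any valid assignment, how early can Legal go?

1pm

Precedence pushes Legal to at least 1pm.
Legal at 1pm is achievable: Postmortem=1pm, AllHands=10am, VendorCall=10am, Legal=1pm, Kickoff=12pm, Roadmap=10am, Planning=10am.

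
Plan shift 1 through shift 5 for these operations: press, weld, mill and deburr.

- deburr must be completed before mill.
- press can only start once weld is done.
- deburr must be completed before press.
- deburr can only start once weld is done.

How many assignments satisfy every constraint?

20

Splitting on press: it can be shift 3 (3), shift 4 (7), shift 5 (10). Listing each branch's schedules as (weld, mill, deburr) by shift number:
press=shift 3: (1,3,2) (1,4,2) (1,5,2) — 3.
press=shift 4: (1,3,2) (1,4,2) (1,4,3) (1,5,2) (1,5,3) (2,4,3) (2,5,3) — 7.
press=shift 5: (1,3,2) (1,4,2) (1,4,3) (1,5,2) (1,5,3) (1,5,4) (2,4,3) (2,5,3) (2,5,4) (3,5,4) — 10.
Summing: 3 + 7 + 10 = 20.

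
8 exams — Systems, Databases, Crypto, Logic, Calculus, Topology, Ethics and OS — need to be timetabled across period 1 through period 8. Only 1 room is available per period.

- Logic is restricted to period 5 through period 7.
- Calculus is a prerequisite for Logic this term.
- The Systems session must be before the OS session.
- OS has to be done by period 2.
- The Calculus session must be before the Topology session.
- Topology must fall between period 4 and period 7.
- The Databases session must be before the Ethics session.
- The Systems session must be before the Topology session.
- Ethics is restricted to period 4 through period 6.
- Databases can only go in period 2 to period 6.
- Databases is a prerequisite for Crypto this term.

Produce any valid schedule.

OS in period 2; Logic in period 5; Calculus in period 4; Ethics in period 6; Topology in period 7; Databases in period 3; Crypto in period 8; Systems in period 1

Checking: Databases(period 3) before Crypto(period 8); Databases(period 3) before Ethics(period 6); Calculus(period 4) before Logic(period 5); Systems(period 1) before Topology(period 7); Systems(period 1) before OS(period 2); Calculus(period 4) before Topology(period 7); Databases=period 3 in [period 2,period 6]; Topology=period 7 in [period 4,period 7]; Logic=period 5 in [period 5,period 7]; OS=period 2 in [period 1,period 2]; Ethics=period 6 in [period 4,period 6]; max 1 per period (cap 1).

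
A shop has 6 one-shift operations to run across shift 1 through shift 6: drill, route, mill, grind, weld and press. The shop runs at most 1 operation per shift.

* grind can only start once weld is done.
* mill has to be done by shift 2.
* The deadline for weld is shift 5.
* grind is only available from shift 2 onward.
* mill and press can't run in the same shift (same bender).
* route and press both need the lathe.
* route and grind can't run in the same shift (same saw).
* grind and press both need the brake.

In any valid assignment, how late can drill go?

shift 6

drill at shift 6 is achievable: weld -> shift 2, drill -> shift 6, grind -> shift 3, route -> shift 4, mill -> shift 1, press -> shift 5.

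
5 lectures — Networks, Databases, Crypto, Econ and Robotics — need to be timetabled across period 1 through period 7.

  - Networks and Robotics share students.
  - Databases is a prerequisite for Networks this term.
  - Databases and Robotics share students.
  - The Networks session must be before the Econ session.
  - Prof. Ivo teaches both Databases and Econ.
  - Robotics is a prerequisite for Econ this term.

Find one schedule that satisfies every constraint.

Robotics -> period 3; Crypto -> period 1; Econ -> period 4; Databases -> period 1; Networks -> period 2

Checking: Networks(period 2) before Econ(period 4); Robotics(period 3) before Econ(period 4); Databases(period 1) before Networks(period 2); Databases(period 1) != Econ(period 4); Networks(period 2) != Robotics(period 3); Databases(period 1) != Robotics(period 3).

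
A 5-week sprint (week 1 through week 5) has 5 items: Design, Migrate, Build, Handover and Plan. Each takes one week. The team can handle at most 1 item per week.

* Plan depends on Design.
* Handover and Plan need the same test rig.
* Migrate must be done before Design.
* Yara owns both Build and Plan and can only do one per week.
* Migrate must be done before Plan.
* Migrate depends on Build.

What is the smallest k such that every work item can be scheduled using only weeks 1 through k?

The precedence chain requires at least 4 distinct weeks.
With at most 1 per week and 5 work items, at least 5 weeks are needed.
5 works (last occupied week: week 5): for example Migrate -> week 2, Design -> week 3, Plan -> week 4, Handover -> week 5, Build -> week 1.

5 weeks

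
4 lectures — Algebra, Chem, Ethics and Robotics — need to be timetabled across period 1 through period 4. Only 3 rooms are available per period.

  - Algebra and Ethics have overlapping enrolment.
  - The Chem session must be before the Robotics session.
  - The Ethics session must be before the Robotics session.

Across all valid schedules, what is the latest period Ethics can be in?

period 3

Downstream work caps Ethics at period 3.
Ethics at period 3 is achievable: Robotics in period 4; Chem in period 1; Ethics in period 3; Algebra in period 1.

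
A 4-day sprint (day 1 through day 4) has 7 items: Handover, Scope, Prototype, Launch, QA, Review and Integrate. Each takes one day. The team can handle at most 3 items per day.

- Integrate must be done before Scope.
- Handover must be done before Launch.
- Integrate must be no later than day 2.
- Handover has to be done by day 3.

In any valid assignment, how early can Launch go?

Precedence pushes Launch to at least day 2.
Launch at day 2 is achievable: QA=day 2, Integrate=day 1, Launch=day 2, Handover=day 1, Prototype=day 1, Scope=day 2, Review=day 3.

day 2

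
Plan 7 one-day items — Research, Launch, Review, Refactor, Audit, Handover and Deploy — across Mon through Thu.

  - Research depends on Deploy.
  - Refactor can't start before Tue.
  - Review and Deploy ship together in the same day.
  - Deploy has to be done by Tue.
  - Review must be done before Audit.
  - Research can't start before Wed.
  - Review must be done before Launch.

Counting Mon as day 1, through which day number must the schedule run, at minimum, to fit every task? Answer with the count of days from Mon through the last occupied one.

3

The precedence chain requires at least 2 distinct days.
Research can't be placed before Wed — that is day 3 counting from Mon — so the schedule must run through at least 3 days.
3 works (last occupied day: Wed): for example Handover -> Mon, Launch -> Tue, Research -> Wed, Deploy -> Mon, Audit -> Tue, Refactor -> Tue, Review -> Mon.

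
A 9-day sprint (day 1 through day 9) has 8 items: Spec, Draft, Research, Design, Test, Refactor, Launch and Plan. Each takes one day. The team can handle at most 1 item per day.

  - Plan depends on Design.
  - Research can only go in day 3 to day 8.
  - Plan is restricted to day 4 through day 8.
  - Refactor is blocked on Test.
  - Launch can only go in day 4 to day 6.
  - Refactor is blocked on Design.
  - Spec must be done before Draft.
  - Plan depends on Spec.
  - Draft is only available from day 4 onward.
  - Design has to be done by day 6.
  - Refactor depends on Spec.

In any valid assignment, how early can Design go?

day 1

Design's own window allows nothing later than day 6.
Design at day 1 is achievable: Refactor -> day 8, Design -> day 1, Spec -> day 2, Research -> day 3, Test -> day 7, Plan -> day 5, Launch -> day 4, Draft -> day 6.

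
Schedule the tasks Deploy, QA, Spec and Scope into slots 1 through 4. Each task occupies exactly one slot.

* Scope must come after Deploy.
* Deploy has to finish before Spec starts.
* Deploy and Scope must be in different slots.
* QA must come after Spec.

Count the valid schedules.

Splitting on Deploy: it can be 1 (9), 2 (2). Listing each branch's schedules as (QA, Spec, Scope):
Deploy=1: (3,2,2) (3,2,3) (3,2,4) (4,2,2) (4,2,3) (4,2,4) (4,3,2) (4,3,3) (4,3,4) — 9.
Deploy=2: (4,3,3) (4,3,4) — 2.
Summing: 9 + 2 = 11.

11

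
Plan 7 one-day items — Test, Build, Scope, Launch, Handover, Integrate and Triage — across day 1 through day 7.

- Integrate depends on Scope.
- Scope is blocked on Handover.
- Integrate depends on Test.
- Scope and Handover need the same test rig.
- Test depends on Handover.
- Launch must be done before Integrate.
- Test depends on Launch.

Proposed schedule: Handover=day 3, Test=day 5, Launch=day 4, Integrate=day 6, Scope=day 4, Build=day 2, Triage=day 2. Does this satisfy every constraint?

Test depends on Handover — holds.
Scope is blocked on Handover — holds.
Scope and Handover need the same test rig — holds.
Integrate depends on Test — holds.
Launch must be done before Integrate — holds.
Test depends on Launch — holds.
Integrate depends on Scope — holds.

Yes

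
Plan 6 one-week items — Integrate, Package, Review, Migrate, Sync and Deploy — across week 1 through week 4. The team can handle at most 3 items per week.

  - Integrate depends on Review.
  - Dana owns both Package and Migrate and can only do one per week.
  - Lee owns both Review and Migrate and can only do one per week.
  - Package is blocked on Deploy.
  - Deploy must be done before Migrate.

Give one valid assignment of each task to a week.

Sync in week 1, Deploy in week 1, Integrate in week 2, Migrate in week 3, Review in week 1, Package in week 2

Checking: Deploy(week 1) before Package(week 2); Review(week 1) before Integrate(week 2); Deploy(week 1) before Migrate(week 3); Package(week 2) != Migrate(week 3); Review(week 1) != Migrate(week 3); max 3 per week (cap 3).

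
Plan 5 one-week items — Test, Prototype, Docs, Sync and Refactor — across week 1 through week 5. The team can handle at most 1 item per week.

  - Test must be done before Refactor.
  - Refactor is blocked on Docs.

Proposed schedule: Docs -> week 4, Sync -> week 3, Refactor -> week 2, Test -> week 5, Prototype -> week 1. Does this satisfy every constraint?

No — it violates: Test must be done before Refactor

Test must be done before Refactor — violated.
Refactor is blocked on Docs — violated.
The team can handle at most 1 item per week — holds.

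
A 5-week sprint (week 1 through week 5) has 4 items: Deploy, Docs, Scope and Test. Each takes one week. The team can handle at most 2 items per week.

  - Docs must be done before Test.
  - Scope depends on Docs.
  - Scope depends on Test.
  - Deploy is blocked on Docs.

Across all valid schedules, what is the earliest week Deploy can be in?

Precedence pushes Deploy to at least week 2.
Deploy at week 2 is achievable: Scope in week 3; Docs in week 1; Test in week 2; Deploy in week 2.

week 2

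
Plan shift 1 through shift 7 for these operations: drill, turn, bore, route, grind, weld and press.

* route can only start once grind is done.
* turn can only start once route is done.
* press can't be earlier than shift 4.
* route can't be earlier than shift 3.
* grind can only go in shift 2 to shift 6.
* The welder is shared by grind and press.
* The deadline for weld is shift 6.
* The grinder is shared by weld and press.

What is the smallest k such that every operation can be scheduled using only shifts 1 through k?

4 shifts

The precedence chain requires at least 3 distinct shifts.
press can't be placed before shift 4, so the schedule must run through at least shift 4.
4 works (last occupied shift: shift 4): for example weld=shift 1, turn=shift 4, press=shift 4, drill=shift 1, route=shift 3, bore=shift 1, grind=shift 2.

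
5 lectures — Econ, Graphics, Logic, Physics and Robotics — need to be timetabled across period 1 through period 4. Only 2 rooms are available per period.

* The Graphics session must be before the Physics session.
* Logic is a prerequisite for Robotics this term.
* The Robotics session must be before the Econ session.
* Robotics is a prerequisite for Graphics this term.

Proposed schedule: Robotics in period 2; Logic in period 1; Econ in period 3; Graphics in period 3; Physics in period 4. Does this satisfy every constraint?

Valid

Logic is a prerequisite for Robotics this term — holds.
The Robotics session must be before the Econ session — holds.
The Graphics session must be before the Physics session — holds.
Only 2 rooms are available per period — holds.
Robotics is a prerequisite for Graphics this term — holds.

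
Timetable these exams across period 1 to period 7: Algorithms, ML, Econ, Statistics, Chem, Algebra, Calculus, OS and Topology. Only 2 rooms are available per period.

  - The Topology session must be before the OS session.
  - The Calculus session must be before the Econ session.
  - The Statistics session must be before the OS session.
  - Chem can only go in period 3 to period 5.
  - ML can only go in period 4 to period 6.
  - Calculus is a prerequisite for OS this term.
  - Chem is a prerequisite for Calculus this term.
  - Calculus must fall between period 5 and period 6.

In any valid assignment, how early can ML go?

ML is available from period 4; ML's own window allows nothing later than period 6.
ML at period 4 is achievable: OS=period 6; Algorithms=period 2; Chem=period 3; Algebra=period 2; Calculus=period 5; ML=period 4; Econ=period 6; Topology=period 1; Statistics=period 1.

period 4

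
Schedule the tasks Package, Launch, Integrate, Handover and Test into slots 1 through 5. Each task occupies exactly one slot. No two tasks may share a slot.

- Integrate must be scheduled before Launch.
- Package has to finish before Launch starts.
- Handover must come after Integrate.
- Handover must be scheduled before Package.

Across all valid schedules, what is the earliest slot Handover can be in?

2

Precedence pushes Handover to at least 2; downstream work caps Handover at 3.
Handover at 2 is achievable: Integrate=1; Package=3; Launch=4; Test=5; Handover=2.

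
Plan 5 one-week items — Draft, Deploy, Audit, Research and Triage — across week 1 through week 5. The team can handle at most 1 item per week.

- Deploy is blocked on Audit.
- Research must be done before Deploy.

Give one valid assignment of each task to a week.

Audit in week 1; Triage in week 5; Deploy in week 3; Draft in week 4; Research in week 2

Checking: Audit(week 1) before Deploy(week 3); Research(week 2) before Deploy(week 3); max 1 per week (cap 1).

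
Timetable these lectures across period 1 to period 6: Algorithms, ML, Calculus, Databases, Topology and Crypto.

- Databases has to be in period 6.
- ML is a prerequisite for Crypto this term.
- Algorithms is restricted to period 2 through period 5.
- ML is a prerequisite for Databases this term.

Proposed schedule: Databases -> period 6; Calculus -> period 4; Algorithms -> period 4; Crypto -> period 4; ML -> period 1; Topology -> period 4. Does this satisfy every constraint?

Algorithms is restricted to period 2 through period 5 — holds.
ML is a prerequisite for Databases this term — holds.
Databases has to be in period 6 — holds.
ML is a prerequisite for Crypto this term — holds.

Yes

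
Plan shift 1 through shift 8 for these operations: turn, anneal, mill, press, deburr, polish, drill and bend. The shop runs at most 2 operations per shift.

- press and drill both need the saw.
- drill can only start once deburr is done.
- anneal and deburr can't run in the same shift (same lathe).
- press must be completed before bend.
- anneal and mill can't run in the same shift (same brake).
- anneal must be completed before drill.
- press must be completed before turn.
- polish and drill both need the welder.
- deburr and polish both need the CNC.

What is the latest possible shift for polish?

polish at shift 8 is achievable: mill in shift 4; bend in shift 3; drill in shift 3; deburr in shift 2; press in shift 1; anneal in shift 1; polish in shift 8; turn in shift 2.

shift 8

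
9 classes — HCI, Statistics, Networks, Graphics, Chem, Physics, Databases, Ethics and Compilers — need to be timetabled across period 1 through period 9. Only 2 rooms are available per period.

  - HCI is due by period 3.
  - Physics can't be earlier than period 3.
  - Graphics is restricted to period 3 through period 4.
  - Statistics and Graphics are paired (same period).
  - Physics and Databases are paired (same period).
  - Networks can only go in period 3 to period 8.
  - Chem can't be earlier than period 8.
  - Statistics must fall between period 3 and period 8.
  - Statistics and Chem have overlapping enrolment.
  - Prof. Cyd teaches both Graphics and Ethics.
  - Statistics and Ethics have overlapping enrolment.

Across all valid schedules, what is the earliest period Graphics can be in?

Graphics is available from period 3; Graphics's own window allows nothing later than period 4.
Graphics at period 3 is achievable: HCI in period 1; Chem in period 8; Ethics in period 1; Databases in period 5; Compilers in period 2; Physics in period 5; Networks in period 4; Statistics in period 3; Graphics in period 3.

period 3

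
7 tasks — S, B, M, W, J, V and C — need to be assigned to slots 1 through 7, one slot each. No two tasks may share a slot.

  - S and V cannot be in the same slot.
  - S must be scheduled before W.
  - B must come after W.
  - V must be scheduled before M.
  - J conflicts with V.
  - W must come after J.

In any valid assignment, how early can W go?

Precedence pushes W to at least 2; downstream work caps W at 6.
W at 3 is achievable: J in 2; V in 5; W in 3; C in 7; M in 6; S in 1; B in 4.
Nothing earlier works — the conflict and capacity constraints rule out every slot before 3.

3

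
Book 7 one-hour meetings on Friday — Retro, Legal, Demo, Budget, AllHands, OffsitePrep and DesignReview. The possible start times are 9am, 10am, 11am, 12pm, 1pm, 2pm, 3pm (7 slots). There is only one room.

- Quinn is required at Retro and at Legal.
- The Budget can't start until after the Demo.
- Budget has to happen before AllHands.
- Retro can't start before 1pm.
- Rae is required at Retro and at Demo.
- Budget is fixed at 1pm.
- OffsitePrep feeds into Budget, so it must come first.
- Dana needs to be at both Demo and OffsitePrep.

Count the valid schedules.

48

Splitting on Retro: it can be 2pm (24), 3pm (24). Listing each branch's schedules as (Legal, Demo, Budget, AllHands, OffsitePrep, DesignReview):
Retro=2pm: (9am,10am,1pm,3pm,11am,12pm) (9am,10am,1pm,3pm,12pm,11am) (9am,11am,1pm,3pm,10am,12pm) (9am,11am,1pm,3pm,12pm,10am) (9am,12pm,1pm,3pm,10am,11am) (9am,12pm,1pm,3pm,11am,10am) (10am,9am,1pm,3pm,11am,12pm) (10am,9am,1pm,3pm,12pm,11am) (10am,11am,1pm,3pm,9am,12pm) (10am,11am,1pm,3pm,12pm,9am) (10am,12pm,1pm,3pm,9am,11am) (10am,12pm,1pm,3pm,11am,9am) (11am,9am,1pm,3pm,10am,12pm) (11am,9am,1pm,3pm,12pm,10am) (11am,10am,1pm,3pm,9am,12pm) (11am,10am,1pm,3pm,12pm,9am) (11am,12pm,1pm,3pm,9am,10am) (11am,12pm,1pm,3pm,10am,9am) (12pm,9am,1pm,3pm,10am,11am) (12pm,9am,1pm,3pm,11am,10am) (12pm,10am,1pm,3pm,9am,11am) (12pm,10am,1pm,3pm,11am,9am) (12pm,11am,1pm,3pm,9am,10am) (12pm,11am,1pm,3pm,10am,9am) — 24.
Retro=3pm: (9am,10am,1pm,2pm,11am,12pm) (9am,10am,1pm,2pm,12pm,11am) (9am,11am,1pm,2pm,10am,12pm) (9am,11am,1pm,2pm,12pm,10am) (9am,12pm,1pm,2pm,10am,11am) (9am,12pm,1pm,2pm,11am,10am) (10am,9am,1pm,2pm,11am,12pm) (10am,9am,1pm,2pm,12pm,11am) (10am,11am,1pm,2pm,9am,12pm) (10am,11am,1pm,2pm,12pm,9am) (10am,12pm,1pm,2pm,9am,11am) (10am,12pm,1pm,2pm,11am,9am) (11am,9am,1pm,2pm,10am,12pm) (11am,9am,1pm,2pm,12pm,10am) (11am,10am,1pm,2pm,9am,12pm) (11am,10am,1pm,2pm,12pm,9am) (11am,12pm,1pm,2pm,9am,10am) (11am,12pm,1pm,2pm,10am,9am) (12pm,9am,1pm,2pm,10am,11am) (12pm,9am,1pm,2pm,11am,10am) (12pm,10am,1pm,2pm,9am,11am) (12pm,10am,1pm,2pm,11am,9am) (12pm,11am,1pm,2pm,9am,10am) (12pm,11am,1pm,2pm,10am,9am) — 24.
Summing: 24 + 24 = 48.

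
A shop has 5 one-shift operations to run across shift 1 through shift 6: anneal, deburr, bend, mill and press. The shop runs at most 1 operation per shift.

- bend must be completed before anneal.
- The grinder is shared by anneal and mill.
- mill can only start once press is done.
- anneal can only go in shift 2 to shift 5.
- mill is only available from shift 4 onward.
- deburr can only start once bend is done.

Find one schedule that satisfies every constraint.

press -> shift 3, bend -> shift 1, mill -> shift 4, deburr -> shift 5, anneal -> shift 2

Checking: bend(shift 1) before anneal(shift 2); press(shift 3) before mill(shift 4); bend(shift 1) before deburr(shift 5); anneal(shift 2) != mill(shift 4); anneal=shift 2 in [shift 2,shift 5]; mill=shift 4 in [shift 4,shift 6]; max 1 per shift (cap 1).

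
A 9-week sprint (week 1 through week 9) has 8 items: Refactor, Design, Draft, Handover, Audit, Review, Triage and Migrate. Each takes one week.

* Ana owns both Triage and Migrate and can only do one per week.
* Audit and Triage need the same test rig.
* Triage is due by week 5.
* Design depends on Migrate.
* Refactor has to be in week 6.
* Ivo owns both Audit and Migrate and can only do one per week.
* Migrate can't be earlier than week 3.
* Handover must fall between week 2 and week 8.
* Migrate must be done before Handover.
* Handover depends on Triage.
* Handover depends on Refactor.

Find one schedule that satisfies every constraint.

Migrate in week 3; Handover in week 7; Draft in week 1; Refactor in week 6; Audit in week 2; Triage in week 1; Design in week 4; Review in week 1

Checking: Triage(week 1) before Handover(week 7); Migrate(week 3) before Design(week 4); Migrate(week 3) before Handover(week 7); Refactor(week 6) before Handover(week 7); Audit(week 2) != Triage(week 1); Triage(week 1) != Migrate(week 3); Audit(week 2) != Migrate(week 3); Migrate=week 3 in [week 3,week 9]; Handover=week 7 in [week 2,week 8]; Triage=week 1 in [week 1,week 5]; Refactor=week 6 in [week 6,week 6].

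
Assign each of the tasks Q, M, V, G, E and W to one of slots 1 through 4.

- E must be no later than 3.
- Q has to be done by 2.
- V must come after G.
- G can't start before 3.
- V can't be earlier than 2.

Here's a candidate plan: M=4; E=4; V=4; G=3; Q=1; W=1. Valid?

No. E must be no later than 3 is not satisfied.

Q has to be done by 2 — holds.
G can't start before 3 — holds.
V must come after G — holds.
E must be no later than 3 — violated.
V can't be earlier than 2 — holds.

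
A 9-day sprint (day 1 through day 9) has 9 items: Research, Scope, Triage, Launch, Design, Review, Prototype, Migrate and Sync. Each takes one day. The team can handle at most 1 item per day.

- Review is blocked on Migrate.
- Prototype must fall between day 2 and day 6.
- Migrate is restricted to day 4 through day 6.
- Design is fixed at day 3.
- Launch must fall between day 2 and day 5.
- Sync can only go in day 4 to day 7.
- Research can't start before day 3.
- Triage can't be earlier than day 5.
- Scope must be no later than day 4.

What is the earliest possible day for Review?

Precedence pushes Review to at least day 5.
Review at day 5 is achievable: Design in day 3, Prototype in day 6, Review in day 5, Migrate in day 4, Scope in day 1, Triage in day 8, Launch in day 2, Research in day 9, Sync in day 7.

day 5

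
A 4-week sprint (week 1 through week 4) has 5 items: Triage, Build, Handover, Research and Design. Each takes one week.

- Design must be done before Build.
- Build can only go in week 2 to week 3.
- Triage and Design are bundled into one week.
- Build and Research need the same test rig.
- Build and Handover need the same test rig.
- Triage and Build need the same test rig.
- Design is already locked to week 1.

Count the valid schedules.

18

Splitting on Build: it can be week 2 (9), week 3 (9). Listing each branch's schedules as (Triage, Handover, Research, Design) by week number:
Build=week 2: (1,1,1,1) (1,1,3,1) (1,1,4,1) (1,3,1,1) (1,3,3,1) (1,3,4,1) (1,4,1,1) (1,4,3,1) (1,4,4,1) — 9.
Build=week 3: (1,1,1,1) (1,1,2,1) (1,1,4,1) (1,2,1,1) (1,2,2,1) (1,2,4,1) (1,4,1,1) (1,4,2,1) (1,4,4,1) — 9.
Summing: 9 + 9 = 18.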